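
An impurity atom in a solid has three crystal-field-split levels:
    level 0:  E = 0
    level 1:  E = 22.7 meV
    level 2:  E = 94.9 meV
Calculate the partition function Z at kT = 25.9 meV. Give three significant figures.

Z = 1.44

Eᵢ/kT = 0, 0.87645, 3.6641.
Z = Σ e^(−Eᵢ/kT) = e^(−0) + e^(−0.87645) + e^(−3.6641) = 1.0000 + 0.41626 + 0.025627 = 1.4419.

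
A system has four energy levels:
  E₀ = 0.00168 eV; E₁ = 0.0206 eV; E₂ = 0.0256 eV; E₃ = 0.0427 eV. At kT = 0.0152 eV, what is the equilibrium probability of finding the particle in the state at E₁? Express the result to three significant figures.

0.184

Eᵢ/kT = 0.11053, 1.3553, 1.6842, 2.8092.
Z = Σ e^(−Eᵢ/kT) = e^(−0.11053) + e^(−1.3553) + e^(−1.6842) + e^(−2.8092) = 0.89536 + 0.25787 + 0.18559 + 0.060253 = 1.3991.
P₁ = e^(−E₁/kT) / Z = 0.25787/1.3991 = 0.184.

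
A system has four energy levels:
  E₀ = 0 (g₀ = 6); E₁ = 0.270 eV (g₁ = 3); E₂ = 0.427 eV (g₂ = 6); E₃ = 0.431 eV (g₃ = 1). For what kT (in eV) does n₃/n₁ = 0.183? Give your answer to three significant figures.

n₃/n₁ = (g₃/g₁) exp[−(E₃−E₁)/kT] = 0.183.
⇒ (E₃−E₁)/kT = ln((1/3)/0.183) = ln(1.8215) = 0.59966.
kT = 0.161 eV / 0.59966 = 0.268 eV.

0.268 eV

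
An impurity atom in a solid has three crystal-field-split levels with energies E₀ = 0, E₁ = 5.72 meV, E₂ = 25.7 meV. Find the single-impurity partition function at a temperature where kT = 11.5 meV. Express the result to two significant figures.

Eᵢ/kT = 0, 0.4974, 2.235.
Z = Σ e^(−Eᵢ/kT) = e^(−0) + e^(−0.4974) + e^(−2.235) = 1.000 + 0.6081 + 0.1070 = 1.715.

Z = 1.7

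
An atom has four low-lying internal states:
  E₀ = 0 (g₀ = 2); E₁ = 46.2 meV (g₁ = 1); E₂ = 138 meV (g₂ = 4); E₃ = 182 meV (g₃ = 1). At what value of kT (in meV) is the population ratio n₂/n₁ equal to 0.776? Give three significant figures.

56.0 meV

n₂/n₁ = (g₂/g₁) exp[−(E₂−E₁)/kT] = 0.776.
⇒ (E₂−E₁)/kT = ln((4/1)/0.776) = ln(5.1546) = 1.6399.
kT = 91.8 meV / 1.6399 = 56.0 meV.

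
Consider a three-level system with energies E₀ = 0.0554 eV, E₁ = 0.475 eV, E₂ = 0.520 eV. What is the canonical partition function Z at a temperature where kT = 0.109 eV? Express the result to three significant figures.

Eᵢ/kT = 0.50826, 4.3578, 4.7706.
Z = Σ e^(−Eᵢ/kT) = e^(−0.50826) + e^(−4.3578) + e^(−4.7706) = 0.60154 + 0.012807 + 0.0084753 = 0.62282.

Z = 0.623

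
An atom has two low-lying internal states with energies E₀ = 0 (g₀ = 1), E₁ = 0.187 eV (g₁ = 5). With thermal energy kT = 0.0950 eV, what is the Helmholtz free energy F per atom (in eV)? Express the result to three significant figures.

-0.0503 eV

Eᵢ/kT = 0, 1.9684.
Z = Σ gᵢe^(−Eᵢ/kT) = 1·e^(−0) + 5·e^(−1.9684) = 1.0000 + 0.69840 = 1.6984.
F = −kT ln Z = −0.0950 × ln(1.6984) = −0.0950 × 0.52969 = -0.0503 eV.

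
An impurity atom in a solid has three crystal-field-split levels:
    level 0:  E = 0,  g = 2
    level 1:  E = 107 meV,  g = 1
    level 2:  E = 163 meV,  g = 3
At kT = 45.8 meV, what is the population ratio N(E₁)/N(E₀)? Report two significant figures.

n₁/n₀ = (g₁/g₀) exp[−(E₁−E₀)/kT] = (1/2) × exp(−(107 meV)/(45.8 meV)) = (1/2) × exp(-2.336) = 0.048.

0.048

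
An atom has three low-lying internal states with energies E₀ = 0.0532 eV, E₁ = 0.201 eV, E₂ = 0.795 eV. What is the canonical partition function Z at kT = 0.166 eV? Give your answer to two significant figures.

Z = 1.0

Eᵢ/kT = 0.3205, 1.211, 4.789.
Z = Σ e^(−Eᵢ/kT) = e^(−0.3205) + e^(−1.211) + e^(−4.789) = 0.7258 + 0.2979 + 0.008321 = 1.032.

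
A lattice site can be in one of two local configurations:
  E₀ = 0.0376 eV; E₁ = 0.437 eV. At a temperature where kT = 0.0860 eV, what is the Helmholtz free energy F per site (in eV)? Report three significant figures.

0.0368 eV

Eᵢ/kT = 0.43721, 5.0814.
Z = Σ e^(−Eᵢ/kT) = e^(−0.43721) + e^(−5.0814) = 0.64584 + 0.0062112 = 0.65205.
F = −kT ln Z = −0.0860 × ln(0.65205) = −0.0860 × -0.42763 = 0.0368 eV.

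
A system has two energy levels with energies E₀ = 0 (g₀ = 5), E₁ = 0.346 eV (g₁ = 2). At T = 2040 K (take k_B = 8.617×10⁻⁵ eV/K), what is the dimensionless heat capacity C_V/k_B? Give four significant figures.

k_BT = 8.617×10⁻⁵ × 2040 K = 0.175787 eV.
Eᵢ/kT = 0, 1.96829.
Z = Σ gᵢe^(−Eᵢ/kT) = 5·e^(−0) + 2·e^(−1.96829) = 5.00000 + 0.279391 = 5.27939.
⟨E⟩ = 0.0183107 eV, ⟨E²⟩ = 0.00633550 eV².
C_V/k_B = (⟨E²⟩ − ⟨E⟩²)/(kT)² = (0.00633550 − 0.000335282)/0.0309011 = 0.1942.

0.1942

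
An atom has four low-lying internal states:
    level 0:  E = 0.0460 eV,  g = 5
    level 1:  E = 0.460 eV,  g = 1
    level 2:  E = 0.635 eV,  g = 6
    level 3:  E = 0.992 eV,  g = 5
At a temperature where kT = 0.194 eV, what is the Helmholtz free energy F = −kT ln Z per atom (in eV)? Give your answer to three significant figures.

-0.283 eV

Eᵢ/kT = 0.23711, 2.3711, 3.2732, 5.1134.
Z = Σ gᵢe^(−Eᵢ/kT) = 5·e^(−0.23711) + 1·e^(−2.3711) + 6·e^(−3.2732) + 5·e^(−5.1134) = 3.9445 + 0.093378 + 0.22731 + 0.030078 = 4.2953.
F = −kT ln Z = −0.194 × ln(4.2953) = −0.194 × 1.4575 = -0.283 eV.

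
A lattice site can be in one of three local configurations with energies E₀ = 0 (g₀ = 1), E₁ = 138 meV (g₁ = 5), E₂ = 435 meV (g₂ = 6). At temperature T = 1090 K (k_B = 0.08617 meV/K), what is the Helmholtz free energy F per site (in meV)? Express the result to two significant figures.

-74 meV

k_BT = 0.08617 × 1090 K = 93.93 meV.
Eᵢ/kT = 0, 1.469, 4.631.
Z = Σ gᵢe^(−Eᵢ/kT) = 1·e^(−0) + 5·e^(−1.469) + 6·e^(−4.631) = 1.000 + 1.151 + 0.05847 = 2.209.
F = −kT ln Z = −93.93 × ln(2.209) = −93.93 × 0.7925 = -74 meV.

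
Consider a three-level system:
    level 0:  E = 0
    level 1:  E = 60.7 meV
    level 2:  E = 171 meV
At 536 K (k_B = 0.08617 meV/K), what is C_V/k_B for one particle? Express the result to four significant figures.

k_BT = 0.08617 × 536 K = 46.1871 meV.
Eᵢ/kT = 0, 1.31422, 3.70233.
Z = Σ e^(−Eᵢ/kT) = e^(−0) + e^(−1.31422) + e^(−3.70233) = 1.00000 + 0.268684 + 0.0246660 = 1.29335.
⟨E⟩ = 15.8712 meV, ⟨E²⟩ = 1323.09 meV².
C_V/k_B = (⟨E²⟩ − ⟨E⟩²)/(kT)² = (1323.09 − 251.895)/2133.25 = 0.5021.

0.5021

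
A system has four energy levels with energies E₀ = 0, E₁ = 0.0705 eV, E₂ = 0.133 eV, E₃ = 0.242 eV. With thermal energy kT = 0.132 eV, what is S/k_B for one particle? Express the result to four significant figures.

Eᵢ/kT = 0, 0.534091, 1.00758, 1.83333.
Z = Σ e^(−Eᵢ/kT) = e^(−0) + e^(−0.534091) + e^(−1.00758) + e^(−1.83333) = 1.00000 + 0.586202 + 0.365101 + 0.159880 = 2.11118.
⟨E⟩ = Σ EᵢPᵢ = 0.0609027 eV.
S/k_B = ln Z + ⟨E⟩/kT = ln(2.11118) + 0.0609027/0.132 = 0.747247 + 0.461384 = 1.209.

1.209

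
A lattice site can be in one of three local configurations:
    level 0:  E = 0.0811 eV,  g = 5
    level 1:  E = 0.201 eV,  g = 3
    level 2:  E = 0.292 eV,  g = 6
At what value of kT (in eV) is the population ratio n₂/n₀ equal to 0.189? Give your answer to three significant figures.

n₂/n₀ = (g₂/g₀) exp[−(E₂−E₀)/kT] = 0.189.
⇒ (E₂−E₀)/kT = ln((6/5)/0.189) = ln(6.3492) = 1.8483.
kT = 0.2109 eV / 1.8483 = 0.114 eV.

0.114 eV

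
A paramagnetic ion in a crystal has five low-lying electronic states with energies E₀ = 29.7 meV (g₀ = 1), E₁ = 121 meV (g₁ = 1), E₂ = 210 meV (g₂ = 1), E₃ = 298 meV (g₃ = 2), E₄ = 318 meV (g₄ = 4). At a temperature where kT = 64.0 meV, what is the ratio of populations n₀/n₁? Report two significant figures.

n₀/n₁ = (g₀/g₁) exp[−(E₀−E₁)/kT] = (1/1) × exp(−(-91.3 meV)/(64.0 meV)) = (1/1) × exp(1.427) = 4.2.

4.2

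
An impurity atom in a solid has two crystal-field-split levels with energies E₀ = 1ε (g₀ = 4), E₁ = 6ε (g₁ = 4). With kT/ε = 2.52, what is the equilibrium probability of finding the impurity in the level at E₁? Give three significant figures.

0.121

Eᵢ/kT = 0.39683, 2.3810.
Z = Σ gᵢe^(−Eᵢ/kT) = 4·e^(−0.39683) + 4·e^(−2.3810) = 2.6898 + 0.36983 = 3.0596.
P₁ = g₁ e^(−E₁/kT) / Z = 0.36983/3.0596 = 0.121.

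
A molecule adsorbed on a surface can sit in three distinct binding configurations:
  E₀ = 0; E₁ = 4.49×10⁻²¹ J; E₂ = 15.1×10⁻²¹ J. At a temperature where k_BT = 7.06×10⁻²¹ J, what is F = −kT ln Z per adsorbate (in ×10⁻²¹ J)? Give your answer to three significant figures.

Eᵢ/kT = 0, 0.63598, 2.1388.
Z = Σ e^(−Eᵢ/kT) = e^(−0) + e^(−0.63598) + e^(−2.1388) = 1.0000 + 0.52942 + 0.11780 = 1.6472.
F = −kT ln Z = −7.06 × ln(1.6472) = −7.06 × 0.49908 = -3.52 ×10⁻²¹ J.

-3.52 ×10⁻²¹ J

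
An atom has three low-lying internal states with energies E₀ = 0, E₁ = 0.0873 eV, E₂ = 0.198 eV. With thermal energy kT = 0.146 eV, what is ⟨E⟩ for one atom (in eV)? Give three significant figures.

0.0548 eV

Eᵢ/kT = 0, 0.59795, 1.3562.
Z = Σ e^(−Eᵢ/kT) = e^(−0) + e^(−0.59795) + e^(−1.3562) = 1.0000 + 0.54994 + 0.25764 = 1.8076.
⟨E⟩ = Σ Eᵢ e^(−Eᵢ/kT) / Z = (0·1.0000 + 0.0873·0.54994 + 0.198·0.25764) / 1.8076 = 0.0548 eV.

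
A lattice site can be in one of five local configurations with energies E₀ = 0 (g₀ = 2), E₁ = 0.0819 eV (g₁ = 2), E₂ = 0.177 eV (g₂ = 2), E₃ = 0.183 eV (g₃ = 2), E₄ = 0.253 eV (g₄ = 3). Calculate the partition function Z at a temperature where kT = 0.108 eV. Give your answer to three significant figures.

Eᵢ/kT = 0, 0.75833, 1.6389, 1.6944, 2.3426.
Z = Σ gᵢe^(−Eᵢ/kT) = 2·e^(−0) + 2·e^(−0.75833) + 2·e^(−1.6389) + 2·e^(−1.6944) + 3·e^(−2.3426) = 2.0000 + 0.93690 + 0.38839 + 0.36742 + 0.28823 = 3.9809.

Z = 3.98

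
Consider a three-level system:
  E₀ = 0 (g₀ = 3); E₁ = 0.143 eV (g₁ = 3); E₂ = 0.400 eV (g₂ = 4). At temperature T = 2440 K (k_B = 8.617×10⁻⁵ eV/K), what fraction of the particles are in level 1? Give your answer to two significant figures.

k_BT = 8.617×10⁻⁵ × 2440 K = 0.2103 eV.
Eᵢ/kT = 0, 0.6800, 1.902.
Z = Σ gᵢe^(−Eᵢ/kT) = 3·e^(−0) + 3·e^(−0.6800) + 4·e^(−1.902) = 3.000 + 1.520 + 0.5971 = 5.117.
P₁ = g₁ e^(−E₁/kT) / Z = 1.520/5.117 = 0.30.

0.30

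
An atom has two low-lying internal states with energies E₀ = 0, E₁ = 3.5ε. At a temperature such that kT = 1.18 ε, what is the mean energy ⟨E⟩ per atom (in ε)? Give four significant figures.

Eᵢ/kT = 0, 2.96610.
Z = Σ e^(−Eᵢ/kT) = e^(−0) + e^(−2.96610) = 1.00000 + 0.0515038 = 1.05150.
⟨E⟩ = Σ Eᵢ e^(−Eᵢ/kT) / Z = (0·1.00000 + 3.5·0.0515038) / 1.05150 = 0.1714 ε.

0.1714 ε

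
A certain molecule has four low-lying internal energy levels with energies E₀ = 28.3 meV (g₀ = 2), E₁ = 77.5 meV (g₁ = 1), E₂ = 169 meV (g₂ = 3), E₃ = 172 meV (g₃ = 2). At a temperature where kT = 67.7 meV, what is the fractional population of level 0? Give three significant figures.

Eᵢ/kT = 0.41802, 1.1448, 2.4963, 2.5406.
Z = Σ gᵢe^(−Eᵢ/kT) = 2·e^(−0.41802) + 1·e^(−1.1448) + 3·e^(−2.4963) + 2·e^(−2.5406) = 1.3167 + 0.31829 + 0.24717 + 0.15764 = 2.0398.
P₀ = g₀ e^(−E₀/kT) / Z = 1.3167/2.0398 = 0.646.

0.646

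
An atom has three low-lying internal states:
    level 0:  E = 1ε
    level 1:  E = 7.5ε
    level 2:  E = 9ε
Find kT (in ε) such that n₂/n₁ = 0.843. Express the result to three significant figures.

n₂/n₁ = exp[−(E₂−E₁)/kT] = 0.843.
⇒ (E₂−E₁)/kT = ln(1/0.843) = ln(1.1862) = 0.17075.
kT = 1.5ε / 0.17075 = 8.78 ε.

8.78 ε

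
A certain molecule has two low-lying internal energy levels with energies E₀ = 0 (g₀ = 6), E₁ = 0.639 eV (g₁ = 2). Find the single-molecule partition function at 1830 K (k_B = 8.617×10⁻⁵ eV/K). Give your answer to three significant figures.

Z = 6.03

k_BT = 8.617×10⁻⁵ × 1830 K = 0.15769 eV.
Eᵢ/kT = 0, 4.0523.
Z = Σ gᵢe^(−Eᵢ/kT) = 6·e^(−0) + 2·e^(−4.0523) = 6.0000 + 0.034765 = 6.0348.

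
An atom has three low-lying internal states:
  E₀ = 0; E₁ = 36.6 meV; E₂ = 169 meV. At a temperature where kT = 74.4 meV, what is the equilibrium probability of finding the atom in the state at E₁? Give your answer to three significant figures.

Eᵢ/kT = 0, 0.49194, 2.2715.
Z = Σ e^(−Eᵢ/kT) = e^(−0) + e^(−0.49194) + e^(−2.2715) = 1.0000 + 0.61144 + 0.10316 = 1.7146.
P₁ = e^(−E₁/kT) / Z = 0.61144/1.7146 = 0.357.

0.357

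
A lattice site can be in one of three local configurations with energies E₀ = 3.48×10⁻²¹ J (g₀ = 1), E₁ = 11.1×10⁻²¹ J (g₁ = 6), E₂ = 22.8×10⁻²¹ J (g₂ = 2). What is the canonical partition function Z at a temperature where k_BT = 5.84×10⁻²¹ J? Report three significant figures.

Z = 1.49

Eᵢ/kT = 0.59589, 1.9007, 3.9041.
Z = Σ gᵢe^(−Eᵢ/kT) = 1·e^(−0.59589) + 6·e^(−1.9007) + 2·e^(−3.9041) = 0.55107 + 0.89678 + 0.040318 = 1.4882.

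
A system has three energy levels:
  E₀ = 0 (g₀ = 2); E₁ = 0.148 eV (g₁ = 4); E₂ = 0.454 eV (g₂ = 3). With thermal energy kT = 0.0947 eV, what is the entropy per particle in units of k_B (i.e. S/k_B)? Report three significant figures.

1.55

Eᵢ/kT = 0, 1.5628, 4.7941.
Z = Σ gᵢe^(−Eᵢ/kT) = 2·e^(−0) + 4·e^(−1.5628) + 3·e^(−4.7941) = 2.0000 + 0.83819 + 0.024835 = 2.8630.
⟨E⟩ = Σ EᵢPᵢ = 0.047268 eV.
S/k_B = ln Z + ⟨E⟩/kT = ln(2.8630) + 0.047268/0.0947 = 1.0519 + 0.49913 = 1.55.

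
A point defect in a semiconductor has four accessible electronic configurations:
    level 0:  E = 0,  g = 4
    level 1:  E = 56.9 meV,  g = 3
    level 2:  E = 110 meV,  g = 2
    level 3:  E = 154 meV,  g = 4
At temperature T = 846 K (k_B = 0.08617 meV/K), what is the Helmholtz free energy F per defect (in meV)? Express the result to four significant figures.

-134.2 meV

k_BT = 0.08617 × 846 K = 72.8998 meV.
Eᵢ/kT = 0, 0.780523, 1.50892, 2.11249.
Z = Σ gᵢe^(−Eᵢ/kT) = 4·e^(−0) + 3·e^(−0.780523) + 2·e^(−1.50892) + 4·e^(−2.11249) = 4.00000 + 1.37450 + 0.442297 + 0.483746 = 6.30054.
F = −kT ln Z = −72.8998 × ln(6.30054) = −72.8998 × 1.84064 = -134.2 meV.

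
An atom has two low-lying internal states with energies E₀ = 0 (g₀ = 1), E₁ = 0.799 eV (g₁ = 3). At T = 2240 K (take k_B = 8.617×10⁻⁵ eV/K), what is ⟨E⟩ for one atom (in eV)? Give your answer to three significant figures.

0.0364 eV

k_BT = 8.617×10⁻⁵ × 2240 K = 0.19302 eV.
Eᵢ/kT = 0, 4.1395.
Z = Σ gᵢe^(−Eᵢ/kT) = 1·e^(−0) + 3·e^(−4.1395) = 1.0000 + 0.047792 = 1.0478.
⟨E⟩ = Σ Eᵢ gᵢe^(−Eᵢ/kT) / Z = (0·1.0000 + 0.799·0.047792) / 1.0478 = 0.0364 eV.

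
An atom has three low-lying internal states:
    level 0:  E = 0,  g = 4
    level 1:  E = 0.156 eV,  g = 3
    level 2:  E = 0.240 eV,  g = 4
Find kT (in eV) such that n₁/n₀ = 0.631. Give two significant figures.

n₁/n₀ = (g₁/g₀) exp[−(E₁−E₀)/kT] = 0.631.
⇒ (E₁−E₀)/kT = ln((3/4)/0.631) = ln(1.189) = 0.1731.
kT = 0.156 eV / 0.1731 = 0.90 eV.

0.90 eV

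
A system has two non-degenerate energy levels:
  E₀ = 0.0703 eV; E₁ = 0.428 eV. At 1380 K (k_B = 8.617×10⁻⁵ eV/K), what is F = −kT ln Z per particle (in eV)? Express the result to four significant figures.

k_BT = 8.617×10⁻⁵ × 1380 K = 0.118915 eV.
Eᵢ/kT = 0.591179, 3.59921.
Z = Σ e^(−Eᵢ/kT) = e^(−0.591179) + e^(−3.59921) = 0.553674 + 0.0273453 = 0.581019.
F = −kT ln Z = −0.118915 × ln(0.581019) = −0.118915 × -0.542972 = 0.06457 eV.

0.06457 eV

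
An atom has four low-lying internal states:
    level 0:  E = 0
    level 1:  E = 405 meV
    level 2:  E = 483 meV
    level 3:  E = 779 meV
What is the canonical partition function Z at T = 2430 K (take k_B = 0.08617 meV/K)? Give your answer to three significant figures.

Z = 1.27

k_BT = 0.08617 × 2430 K = 209.39 meV.
Eᵢ/kT = 0, 1.9342, 2.3067, 3.7203.
Z = Σ e^(−Eᵢ/kT) = e^(−0) + e^(−1.9342) + e^(−2.3067) + e^(−3.7203) = 1.0000 + 0.14454 + 0.099589 + 0.024227 = 1.2684.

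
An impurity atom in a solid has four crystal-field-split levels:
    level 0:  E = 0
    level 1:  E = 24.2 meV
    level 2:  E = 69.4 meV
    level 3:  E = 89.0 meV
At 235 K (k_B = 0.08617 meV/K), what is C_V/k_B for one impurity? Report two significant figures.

0.63

k_BT = 0.08617 × 235 K = 20.25 meV.
Eᵢ/kT = 0, 1.195, 3.427, 4.395.
Z = Σ e^(−Eᵢ/kT) = e^(−0) + e^(−1.195) + e^(−3.427) + e^(−4.395) = 1.000 + 0.3027 + 0.03248 + 0.01234 = 1.348.
⟨E⟩ = 7.921 meV, ⟨E²⟩ = 320.1 meV².
C_V/k_B = (⟨E²⟩ − ⟨E⟩²)/(kT)² = (320.1 − 62.74)/410.1 = 0.63.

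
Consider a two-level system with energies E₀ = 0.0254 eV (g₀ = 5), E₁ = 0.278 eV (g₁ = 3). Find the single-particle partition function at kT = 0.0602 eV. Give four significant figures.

Eᵢ/kT = 0.421927, 4.61794.
Z = Σ gᵢe^(−Eᵢ/kT) = 5·e^(−0.421927) + 3·e^(−4.61794) = 3.27891 + 0.0296193 = 3.30853.

Z = 3.309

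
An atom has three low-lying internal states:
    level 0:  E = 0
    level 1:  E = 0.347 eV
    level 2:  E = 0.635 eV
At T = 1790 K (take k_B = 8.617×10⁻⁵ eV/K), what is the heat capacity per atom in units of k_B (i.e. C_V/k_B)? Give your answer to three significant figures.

k_BT = 8.617×10⁻⁵ × 1790 K = 0.15424 eV.
Eᵢ/kT = 0, 2.2497, 4.1170.
Z = Σ e^(−Eᵢ/kT) = e^(−0) + e^(−2.2497) + e^(−4.1170) = 1.0000 + 0.10543 + 0.016293 = 1.1217.
⟨E⟩ = 0.041839 eV, ⟨E²⟩ = 0.017174 eV².
C_V/k_B = (⟨E²⟩ − ⟨E⟩²)/(kT)² = (0.017174 − 0.0017505)/0.023790 = 0.648.

0.648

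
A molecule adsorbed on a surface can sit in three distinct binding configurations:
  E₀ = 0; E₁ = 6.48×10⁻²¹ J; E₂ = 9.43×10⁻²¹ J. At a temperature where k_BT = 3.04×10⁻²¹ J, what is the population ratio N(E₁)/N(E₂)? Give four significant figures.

n₁/n₂ = exp[−(E₁−E₂)/kT] = exp(−(-2.95 ×10⁻²¹ J)/(3.04 ×10⁻²¹ J)) = exp(0.970395) = 2.639.

2.639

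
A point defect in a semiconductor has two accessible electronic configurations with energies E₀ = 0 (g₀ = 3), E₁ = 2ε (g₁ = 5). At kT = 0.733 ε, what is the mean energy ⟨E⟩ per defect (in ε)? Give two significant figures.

0.20 ε

Eᵢ/kT = 0, 2.729.
Z = Σ gᵢe^(−Eᵢ/kT) = 3·e^(−0) + 5·e^(−2.729) = 3.000 + 0.3264 = 3.326.
⟨E⟩ = Σ Eᵢ gᵢe^(−Eᵢ/kT) / Z = (0·3.000 + 2·0.3264) / 3.326 = 0.20 ε.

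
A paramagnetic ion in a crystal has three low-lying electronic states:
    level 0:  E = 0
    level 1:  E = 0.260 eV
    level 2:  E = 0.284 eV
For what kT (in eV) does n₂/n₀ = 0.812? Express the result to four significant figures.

n₂/n₀ = exp[−(E₂−E₀)/kT] = 0.812.
⇒ (E₂−E₀)/kT = ln(1/0.812) = ln(1.23153) = 0.208257.
kT = 0.284 eV / 0.208257 = 1.364 eV.

1.364 eV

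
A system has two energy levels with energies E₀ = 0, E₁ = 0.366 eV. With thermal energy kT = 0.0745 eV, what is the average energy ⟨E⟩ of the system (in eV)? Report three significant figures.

Eᵢ/kT = 0, 4.9128.
Z = Σ e^(−Eᵢ/kT) = e^(−0) + e^(−4.9128) = 1.0000 + 0.0073519 = 1.0074.
⟨E⟩ = Σ Eᵢ e^(−Eᵢ/kT) / Z = (0·1.0000 + 0.366·0.0073519) / 1.0074 = 0.00267 eV.

0.00267 eV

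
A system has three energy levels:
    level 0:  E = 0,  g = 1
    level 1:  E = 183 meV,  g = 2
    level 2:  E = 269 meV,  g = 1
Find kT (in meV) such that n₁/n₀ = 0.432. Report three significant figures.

n₁/n₀ = (g₁/g₀) exp[−(E₁−E₀)/kT] = 0.432.
⇒ (E₁−E₀)/kT = ln((2/1)/0.432) = ln(4.6296) = 1.5325.
kT = 183 meV / 1.5325 = 119 meV.

119 meV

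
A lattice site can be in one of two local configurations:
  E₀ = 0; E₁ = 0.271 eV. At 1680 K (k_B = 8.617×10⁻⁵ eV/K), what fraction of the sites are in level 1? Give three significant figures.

k_BT = 8.617×10⁻⁵ × 1680 K = 0.14477 eV.
Eᵢ/kT = 0, 1.8719.
Z = Σ e^(−Eᵢ/kT) = e^(−0) + e^(−1.8719) = 1.0000 + 0.15383 = 1.1538.
P₁ = e^(−E₁/kT) / Z = 0.15383/1.1538 = 0.133.

0.133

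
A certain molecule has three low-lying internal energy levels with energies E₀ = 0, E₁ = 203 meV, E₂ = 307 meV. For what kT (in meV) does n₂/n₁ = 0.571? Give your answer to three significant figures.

n₂/n₁ = exp[−(E₂−E₁)/kT] = 0.571.
⇒ (E₂−E₁)/kT = ln(1/0.571) = ln(1.7513) = 0.56036.
kT = 104 meV / 0.56036 = 186 meV.

186 meV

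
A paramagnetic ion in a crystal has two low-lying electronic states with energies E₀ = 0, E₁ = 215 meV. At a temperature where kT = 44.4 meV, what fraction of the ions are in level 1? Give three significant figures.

0.00783

Eᵢ/kT = 0, 4.8423.
Z = Σ e^(−Eᵢ/kT) = e^(−0) + e^(−4.8423) = 1.0000 + 0.0078889 = 1.0079.
P₁ = e^(−E₁/kT) / Z = 0.0078889/1.0079 = 0.00783.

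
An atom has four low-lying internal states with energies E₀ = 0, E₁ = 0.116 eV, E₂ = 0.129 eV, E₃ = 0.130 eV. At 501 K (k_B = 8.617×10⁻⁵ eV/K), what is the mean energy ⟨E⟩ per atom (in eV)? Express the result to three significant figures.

k_BT = 8.617×10⁻⁵ × 501 K = 0.043171 eV.
Eᵢ/kT = 0, 2.6870, 2.9881, 3.0113.
Z = Σ e^(−Eᵢ/kT) = e^(−0) + e^(−2.6870) + e^(−2.9881) + e^(−3.0113) = 1.0000 + 0.068085 + 0.050383 + 0.049228 = 1.1677.
⟨E⟩ = Σ Eᵢ e^(−Eᵢ/kT) / Z = (0·1.0000 + 0.116·0.068085 + 0.129·0.050383 + 0.130·0.049228) / 1.1677 = 0.0178 eV.

0.0178 eV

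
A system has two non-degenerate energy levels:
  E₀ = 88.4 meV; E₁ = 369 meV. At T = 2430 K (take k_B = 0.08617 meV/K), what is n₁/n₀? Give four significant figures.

0.2618

k_BT = 0.08617 × 2430 K = 209.393 meV.
n₁/n₀ = exp[−(E₁−E₀)/kT] = exp(−(280.6 meV)/(209.393 meV)) = exp(-1.34006) = 0.2618.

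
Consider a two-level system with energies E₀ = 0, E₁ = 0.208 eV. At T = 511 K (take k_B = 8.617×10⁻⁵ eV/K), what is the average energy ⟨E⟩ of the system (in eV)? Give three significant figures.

k_BT = 8.617×10⁻⁵ × 511 K = 0.044033 eV.
Eᵢ/kT = 0, 4.7237.
Z = Σ e^(−Eᵢ/kT) = e^(−0) + e^(−4.7237) = 1.0000 + 0.0088823 = 1.0089.
⟨E⟩ = Σ Eᵢ e^(−Eᵢ/kT) / Z = (0·1.0000 + 0.208·0.0088823) / 1.0089 = 0.00183 eV.

0.00183 eV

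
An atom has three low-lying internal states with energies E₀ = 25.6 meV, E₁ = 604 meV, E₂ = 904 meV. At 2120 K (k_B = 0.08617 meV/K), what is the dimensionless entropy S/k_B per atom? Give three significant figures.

0.214

k_BT = 0.08617 × 2120 K = 182.68 meV.
Eᵢ/kT = 0.14014, 3.3063, 4.9485.
Z = Σ e^(−Eᵢ/kT) = e^(−0.14014) + e^(−3.3063) + e^(−4.9485) = 0.86924 + 0.036652 + 0.0070940 = 0.91299.
⟨E⟩ = Σ EᵢPᵢ = 55.645 meV.
S/k_B = ln Z + ⟨E⟩/kT = ln(0.91299) + 55.645/182.68 = -0.091030 + 0.30460 = 0.214.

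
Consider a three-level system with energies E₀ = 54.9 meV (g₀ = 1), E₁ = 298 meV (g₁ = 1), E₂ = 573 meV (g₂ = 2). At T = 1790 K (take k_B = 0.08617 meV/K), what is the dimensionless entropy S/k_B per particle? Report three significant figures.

k_BT = 0.08617 × 1790 K = 154.24 meV.
Eᵢ/kT = 0.35594, 1.9321, 3.7150.
Z = Σ gᵢe^(−Eᵢ/kT) = 1·e^(−0.35594) + 1·e^(−1.9321) + 2·e^(−3.7150) = 0.70051 + 0.14484 + 0.048711 = 0.89406.
⟨E⟩ = Σ EᵢPᵢ = 122.51 meV.
S/k_B = ln Z + ⟨E⟩/kT = ln(0.89406) + 122.51/154.24 = -0.11198 + 0.79428 = 0.682.

0.682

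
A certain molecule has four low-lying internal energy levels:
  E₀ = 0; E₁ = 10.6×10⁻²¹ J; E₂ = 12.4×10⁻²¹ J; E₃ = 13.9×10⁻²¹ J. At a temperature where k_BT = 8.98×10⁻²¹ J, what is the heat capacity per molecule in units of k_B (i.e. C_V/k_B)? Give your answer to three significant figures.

Eᵢ/kT = 0, 1.1804, 1.3808, 1.5479.
Z = Σ e^(−Eᵢ/kT) = e^(−0) + e^(−1.1804) + e^(−1.3808) + e^(−1.5479) = 1.0000 + 0.30716 + 0.25138 + 0.21269 = 1.7712.
⟨E⟩ = 5.2673, ⟨E²⟩ = 64.509.
C_V/k_B = (⟨E²⟩ − ⟨E⟩²)/(kT)² = (64.509 − 27.744)/80.640 = 0.456.

0.456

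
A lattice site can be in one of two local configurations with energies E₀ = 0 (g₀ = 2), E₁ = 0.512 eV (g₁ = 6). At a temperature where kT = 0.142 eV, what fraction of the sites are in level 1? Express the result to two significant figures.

Eᵢ/kT = 0, 3.606.
Z = Σ gᵢe^(−Eᵢ/kT) = 2·e^(−0) + 6·e^(−3.606) = 2.000 + 0.1630 = 2.163.
P₁ = g₁ e^(−E₁/kT) / Z = 0.1630/2.163 = 0.075.

0.075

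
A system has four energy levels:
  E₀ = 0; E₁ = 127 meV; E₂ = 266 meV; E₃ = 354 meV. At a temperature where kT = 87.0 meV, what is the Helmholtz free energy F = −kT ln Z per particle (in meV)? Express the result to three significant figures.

Eᵢ/kT = 0, 1.4598, 3.0575, 4.0690.
Z = Σ e^(−Eᵢ/kT) = e^(−0) + e^(−1.4598) + e^(−3.0575) + e^(−4.0690) = 1.0000 + 0.23228 + 0.047005 + 0.017094 = 1.2964.
F = −kT ln Z = −87.0 × ln(1.2964) = −87.0 × 0.25959 = -22.6 meV.

-22.6 meV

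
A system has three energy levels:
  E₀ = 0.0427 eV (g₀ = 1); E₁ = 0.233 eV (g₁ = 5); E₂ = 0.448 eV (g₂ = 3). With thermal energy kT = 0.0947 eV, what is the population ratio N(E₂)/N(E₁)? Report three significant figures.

n₂/n₁ = (g₂/g₁) exp[−(E₂−E₁)/kT] = (3/5) × exp(−(0.215 eV)/(0.0947 eV)) = (3/5) × exp(-2.2703) = 0.0620.

0.0620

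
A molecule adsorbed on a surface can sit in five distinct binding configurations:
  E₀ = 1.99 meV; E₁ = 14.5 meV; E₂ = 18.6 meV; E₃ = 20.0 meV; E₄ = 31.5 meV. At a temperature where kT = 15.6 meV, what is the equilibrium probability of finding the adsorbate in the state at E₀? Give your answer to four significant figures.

Eᵢ/kT = 0.127564, 0.929487, 1.19231, 1.28205, 2.01923.
Z = Σ e^(−Eᵢ/kT) = e^(−0.127564) + e^(−0.929487) + e^(−1.19231) + e^(−1.28205) + e^(−2.01923) = 0.880237 + 0.394756 + 0.303519 + 0.277468 + 0.132758 = 1.98874.
P₀ = e^(−E₀/kT) / Z = 0.880237/1.98874 = 0.4426.

0.4426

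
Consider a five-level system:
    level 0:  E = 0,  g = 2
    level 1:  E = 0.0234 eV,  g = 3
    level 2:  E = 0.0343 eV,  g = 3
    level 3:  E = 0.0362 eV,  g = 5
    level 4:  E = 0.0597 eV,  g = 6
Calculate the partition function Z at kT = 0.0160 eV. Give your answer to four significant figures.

Eᵢ/kT = 0, 1.46250, 2.14375, 2.26250, 3.73125.
Z = Σ gᵢe^(−Eᵢ/kT) = 2·e^(−0) + 3·e^(−1.46250) + 3·e^(−2.14375) + 5·e^(−2.26250) + 6·e^(−3.73125) = 2.00000 + 0.694969 + 0.351643 + 0.520450 + 0.143777 = 3.71084.

Z = 3.711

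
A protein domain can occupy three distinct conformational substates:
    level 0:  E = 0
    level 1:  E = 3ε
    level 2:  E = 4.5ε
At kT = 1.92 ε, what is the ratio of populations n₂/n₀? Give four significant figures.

0.09597

n₂/n₀ = exp[−(E₂−E₀)/kT] = exp(−(4.5ε)/(1.92ε)) = exp(-2.34375) = 0.09597.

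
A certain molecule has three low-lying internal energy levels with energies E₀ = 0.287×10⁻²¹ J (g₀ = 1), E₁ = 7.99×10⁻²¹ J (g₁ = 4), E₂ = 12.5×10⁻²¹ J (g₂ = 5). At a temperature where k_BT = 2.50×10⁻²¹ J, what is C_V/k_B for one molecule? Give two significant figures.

1.8

Eᵢ/kT = 0.1148, 3.196, 5.000.
Z = Σ gᵢe^(−Eᵢ/kT) = 1·e^(−0.1148) + 4·e^(−3.196) + 5·e^(−5.000) = 0.8915 + 0.1637 + 0.03369 = 1.089.
⟨E⟩ = 1.823, ⟨E²⟩ = 14.50.
C_V/k_B = (⟨E²⟩ − ⟨E⟩²)/(kT)² = (14.50 − 3.323)/6.250 = 1.8.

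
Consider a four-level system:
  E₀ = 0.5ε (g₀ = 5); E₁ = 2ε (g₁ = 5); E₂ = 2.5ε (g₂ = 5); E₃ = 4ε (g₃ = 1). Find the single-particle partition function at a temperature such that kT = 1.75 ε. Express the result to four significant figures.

Z = 6.652

Eᵢ/kT = 0.285714, 1.14286, 1.42857, 2.28571.
Z = Σ gᵢe^(−Eᵢ/kT) = 5·e^(−0.285714) + 5·e^(−1.14286) + 5·e^(−1.42857) + 1·e^(−2.28571) = 3.75739 + 1.59453 + 1.19826 + 0.101702 = 6.65188.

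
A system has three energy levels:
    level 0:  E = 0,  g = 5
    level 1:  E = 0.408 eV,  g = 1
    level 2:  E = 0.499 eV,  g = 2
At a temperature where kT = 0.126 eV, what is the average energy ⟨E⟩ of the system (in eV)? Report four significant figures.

Eᵢ/kT = 0, 3.23810, 3.96032.
Z = Σ gᵢe^(−Eᵢ/kT) = 5·e^(−0) + 1·e^(−3.23810) + 2·e^(−3.96032) = 5.00000 + 0.0392384 + 0.0381140 = 5.07735.
⟨E⟩ = Σ Eᵢ gᵢe^(−Eᵢ/kT) / Z = (0·5.00000 + 0.408·0.0392384 + 0.499·0.0381140) / 5.07735 = 0.006899 eV.

0.006899 eV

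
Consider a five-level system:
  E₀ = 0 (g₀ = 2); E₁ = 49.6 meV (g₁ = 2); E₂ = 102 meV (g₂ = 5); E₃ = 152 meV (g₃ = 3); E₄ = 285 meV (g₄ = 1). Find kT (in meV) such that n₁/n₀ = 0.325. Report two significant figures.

n₁/n₀ = (g₁/g₀) exp[−(E₁−E₀)/kT] = 0.325.
⇒ (E₁−E₀)/kT = ln((2/2)/0.325) = ln(3.077) = 1.124.
kT = 49.6 meV / 1.124 = 44 meV.

44 meV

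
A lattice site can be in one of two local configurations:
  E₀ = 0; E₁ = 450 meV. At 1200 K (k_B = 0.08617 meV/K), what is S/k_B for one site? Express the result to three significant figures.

k_BT = 0.08617 × 1200 K = 103.40 meV.
Eᵢ/kT = 0, 4.3520.
Z = Σ e^(−Eᵢ/kT) = e^(−0) + e^(−4.3520) = 1.0000 + 0.012881 = 1.0129.
⟨E⟩ = Σ EᵢPᵢ = 5.7226 meV.
S/k_B = ln Z + ⟨E⟩/kT = ln(1.0129) + 5.7226/103.40 = 0.012818 + 0.055344 = 0.0682.

0.0682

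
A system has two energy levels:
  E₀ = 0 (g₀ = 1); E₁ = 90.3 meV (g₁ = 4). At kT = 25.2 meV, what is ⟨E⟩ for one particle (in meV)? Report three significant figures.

Eᵢ/kT = 0, 3.5833.
Z = Σ gᵢe^(−Eᵢ/kT) = 1·e^(−0) + 4·e^(−3.5833) = 1.0000 + 0.11114 = 1.1111.
⟨E⟩ = Σ Eᵢ gᵢe^(−Eᵢ/kT) / Z = (0·1.0000 + 90.3·0.11114) / 1.1111 = 9.03 meV.

9.03 meV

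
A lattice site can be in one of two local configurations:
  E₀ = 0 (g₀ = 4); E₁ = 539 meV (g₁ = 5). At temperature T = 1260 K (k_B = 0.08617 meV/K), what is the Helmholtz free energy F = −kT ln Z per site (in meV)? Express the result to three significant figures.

-151 meV

k_BT = 0.08617 × 1260 K = 108.57 meV.
Eᵢ/kT = 0, 4.9645.
Z = Σ gᵢe^(−Eᵢ/kT) = 4·e^(−0) + 5·e^(−4.9645) = 4.0000 + 0.034907 = 4.0349.
F = −kT ln Z = −108.57 × ln(4.0349) = −108.57 × 1.3950 = -151 meV.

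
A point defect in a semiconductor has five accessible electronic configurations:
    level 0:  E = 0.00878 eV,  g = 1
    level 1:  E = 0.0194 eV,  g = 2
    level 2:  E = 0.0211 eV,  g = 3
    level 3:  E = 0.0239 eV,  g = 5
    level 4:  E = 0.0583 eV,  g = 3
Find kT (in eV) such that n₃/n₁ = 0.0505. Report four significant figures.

n₃/n₁ = (g₃/g₁) exp[−(E₃−E₁)/kT] = 0.0505.
⇒ (E₃−E₁)/kT = ln((5/2)/0.0505) = ln(49.5050) = 3.90207.
kT = 0.0045 eV / 3.90207 = 0.001153 eV.

0.001153 eV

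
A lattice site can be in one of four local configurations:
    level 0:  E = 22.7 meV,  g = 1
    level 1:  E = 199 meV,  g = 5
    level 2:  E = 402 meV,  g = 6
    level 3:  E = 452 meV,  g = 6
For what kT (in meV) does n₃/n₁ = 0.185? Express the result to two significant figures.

140 meV

n₃/n₁ = (g₃/g₁) exp[−(E₃−E₁)/kT] = 0.185.
⇒ (E₃−E₁)/kT = ln((6/5)/0.185) = ln(6.486) = 1.870.
kT = 253 meV / 1.870 = 140 meV.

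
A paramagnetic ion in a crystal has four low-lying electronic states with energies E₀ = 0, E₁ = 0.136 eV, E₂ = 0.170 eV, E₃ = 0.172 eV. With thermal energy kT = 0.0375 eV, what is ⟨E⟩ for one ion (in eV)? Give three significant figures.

Eᵢ/kT = 0, 3.6267, 4.5333, 4.5867.
Z = Σ e^(−Eᵢ/kT) = e^(−0) + e^(−3.6267) + e^(−4.5333) + e^(−4.5867) = 1.0000 + 0.026604 + 0.010745 + 0.010186 = 1.0475.
⟨E⟩ = Σ Eᵢ e^(−Eᵢ/kT) / Z = (0·1.0000 + 0.136·0.026604 + 0.170·0.010745 + 0.172·0.010186) / 1.0475 = 0.00687 eV.

0.00687 eV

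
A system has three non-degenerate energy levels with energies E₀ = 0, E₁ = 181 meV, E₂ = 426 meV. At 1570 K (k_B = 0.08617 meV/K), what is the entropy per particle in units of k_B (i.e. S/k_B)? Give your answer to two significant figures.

k_BT = 0.08617 × 1570 K = 135.3 meV.
Eᵢ/kT = 0, 1.338, 3.149.
Z = Σ e^(−Eᵢ/kT) = e^(−0) + e^(−1.338) + e^(−3.149) = 1.000 + 0.2624 + 0.04290 = 1.305.
⟨E⟩ = Σ EᵢPᵢ = 50.40 meV.
S/k_B = ln Z + ⟨E⟩/kT = ln(1.305) + 50.40/135.3 = 0.2662 + 0.3725 = 0.64.

0.64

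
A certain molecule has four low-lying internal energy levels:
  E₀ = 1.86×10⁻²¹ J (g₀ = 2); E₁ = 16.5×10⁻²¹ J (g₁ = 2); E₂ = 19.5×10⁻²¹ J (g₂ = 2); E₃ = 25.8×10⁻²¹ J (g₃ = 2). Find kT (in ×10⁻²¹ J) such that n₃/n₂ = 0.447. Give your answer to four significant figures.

n₃/n₂ = (g₃/g₂) exp[−(E₃−E₂)/kT] = 0.447.
⇒ (E₃−E₂)/kT = ln((2/2)/0.447) = ln(2.23714) = 0.805198.
kT = 6.3 ×10⁻²¹ J / 0.805198 = 7.824 ×10⁻²¹ J.

7.824 ×10⁻²¹ J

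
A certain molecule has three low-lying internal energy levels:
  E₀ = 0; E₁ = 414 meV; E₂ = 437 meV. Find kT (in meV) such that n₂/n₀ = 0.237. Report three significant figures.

304 meV

n₂/n₀ = exp[−(E₂−E₀)/kT] = 0.237.
⇒ (E₂−E₀)/kT = ln(1/0.237) = ln(4.2194) = 1.4397.
kT = 437 meV / 1.4397 = 304 meV.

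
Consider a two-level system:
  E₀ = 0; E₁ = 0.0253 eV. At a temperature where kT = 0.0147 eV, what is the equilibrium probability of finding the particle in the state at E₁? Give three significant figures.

0.152

Eᵢ/kT = 0, 1.7211.
Z = Σ e^(−Eᵢ/kT) = e^(−0) + e^(−1.7211) = 1.0000 + 0.17887 = 1.1789.
P₁ = e^(−E₁/kT) / Z = 0.17887/1.1789 = 0.152.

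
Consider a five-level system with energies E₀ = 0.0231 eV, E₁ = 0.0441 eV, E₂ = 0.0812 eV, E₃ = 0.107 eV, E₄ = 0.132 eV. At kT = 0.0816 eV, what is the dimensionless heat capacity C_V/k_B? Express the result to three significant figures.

0.205

Eᵢ/kT = 0.28309, 0.54044, 0.99510, 1.3113, 1.6176.
Z = Σ e^(−Eᵢ/kT) = e^(−0.28309) + e^(−0.54044) + e^(−0.99510) + e^(−1.3113) + e^(−1.6176) = 0.75345 + 0.58249 + 0.36969 + 0.26947 + 0.19837 = 2.1735.
⟨E⟩ = 0.058951 eV, ⟨E²⟩ = 0.0048373 eV².
C_V/k_B = (⟨E²⟩ − ⟨E⟩²)/(kT)² = (0.0048373 − 0.0034752)/0.0066586 = 0.205.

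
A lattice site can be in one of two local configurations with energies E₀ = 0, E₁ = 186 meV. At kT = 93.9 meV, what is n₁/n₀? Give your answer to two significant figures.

n₁/n₀ = exp[−(E₁−E₀)/kT] = exp(−(186 meV)/(93.9 meV)) = exp(-1.981) = 0.14.

0.14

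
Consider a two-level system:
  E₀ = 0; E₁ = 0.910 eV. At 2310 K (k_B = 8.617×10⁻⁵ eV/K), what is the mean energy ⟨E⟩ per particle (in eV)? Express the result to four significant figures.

k_BT = 8.617×10⁻⁵ × 2310 K = 0.199053 eV.
Eᵢ/kT = 0, 4.57165.
Z = Σ e^(−Eᵢ/kT) = e^(−0) + e^(−4.57165) = 1.00000 + 0.0103409 = 1.01034.
⟨E⟩ = Σ Eᵢ e^(−Eᵢ/kT) / Z = (0·1.00000 + 0.910·0.0103409) / 1.01034 = 0.009314 eV.

0.009314 eV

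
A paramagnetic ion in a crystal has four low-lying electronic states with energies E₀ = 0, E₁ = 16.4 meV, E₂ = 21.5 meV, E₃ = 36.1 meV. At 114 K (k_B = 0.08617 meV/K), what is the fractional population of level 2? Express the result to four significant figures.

0.08453

k_BT = 0.08617 × 114 K = 9.82338 meV.
Eᵢ/kT = 0, 1.66949, 2.18866, 3.67491.
Z = Σ e^(−Eᵢ/kT) = e^(−0) + e^(−1.66949) + e^(−2.18866) + e^(−3.67491) = 1.00000 + 0.188343 + 0.112067 + 0.0253517 = 1.32576.
P₂ = e^(−E₂/kT) / Z = 0.112067/1.32576 = 0.08453.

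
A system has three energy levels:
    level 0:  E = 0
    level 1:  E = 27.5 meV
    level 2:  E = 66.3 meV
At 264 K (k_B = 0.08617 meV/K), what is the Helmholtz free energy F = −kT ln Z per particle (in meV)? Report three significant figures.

-6.87 meV

k_BT = 0.08617 × 264 K = 22.749 meV.
Eᵢ/kT = 0, 1.2088, 2.9144.
Z = Σ e^(−Eᵢ/kT) = e^(−0) + e^(−1.2088) + e^(−2.9144) = 1.0000 + 0.29856 + 0.054237 = 1.3528.
F = −kT ln Z = −22.749 × ln(1.3528) = −22.749 × 0.30218 = -6.87 meV.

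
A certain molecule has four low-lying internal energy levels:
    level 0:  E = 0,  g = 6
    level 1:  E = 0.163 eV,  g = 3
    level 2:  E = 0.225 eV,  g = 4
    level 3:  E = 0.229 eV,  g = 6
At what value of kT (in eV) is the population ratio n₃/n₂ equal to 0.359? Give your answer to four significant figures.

0.002797 eV

n₃/n₂ = (g₃/g₂) exp[−(E₃−E₂)/kT] = 0.359.
⇒ (E₃−E₂)/kT = ln((6/4)/0.359) = ln(4.17827) = 1.42990.
kT = 0.004 eV / 1.42990 = 0.002797 eV.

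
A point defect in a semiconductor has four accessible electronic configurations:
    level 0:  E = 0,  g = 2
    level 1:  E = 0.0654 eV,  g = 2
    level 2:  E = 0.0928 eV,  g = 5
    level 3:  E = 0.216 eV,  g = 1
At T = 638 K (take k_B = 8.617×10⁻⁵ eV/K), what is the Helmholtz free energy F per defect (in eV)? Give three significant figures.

k_BT = 8.617×10⁻⁵ × 638 K = 0.054976 eV.
Eᵢ/kT = 0, 1.1896, 1.6880, 3.9290.
Z = Σ gᵢe^(−Eᵢ/kT) = 2·e^(−0) + 2·e^(−1.1896) + 5·e^(−1.6880) + 1·e^(−3.9290) = 2.0000 + 0.60869 + 0.92444 + 0.019663 = 3.5528.
F = −kT ln Z = −0.054976 × ln(3.5528) = −0.054976 × 1.2677 = -0.0697 eV.

-0.0697 eV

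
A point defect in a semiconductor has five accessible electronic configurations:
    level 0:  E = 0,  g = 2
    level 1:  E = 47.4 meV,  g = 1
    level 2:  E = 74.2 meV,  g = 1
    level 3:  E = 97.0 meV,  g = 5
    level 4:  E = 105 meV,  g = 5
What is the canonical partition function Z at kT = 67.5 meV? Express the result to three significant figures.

Z = 5.07

Eᵢ/kT = 0, 0.70222, 1.0993, 1.4370, 1.5556.
Z = Σ gᵢe^(−Eᵢ/kT) = 2·e^(−0) + 1·e^(−0.70222) + 1·e^(−1.0993) + 5·e^(−1.4370) + 5·e^(−1.5556) = 2.0000 + 0.49548 + 0.33310 + 1.1882 + 1.0553 = 5.0721.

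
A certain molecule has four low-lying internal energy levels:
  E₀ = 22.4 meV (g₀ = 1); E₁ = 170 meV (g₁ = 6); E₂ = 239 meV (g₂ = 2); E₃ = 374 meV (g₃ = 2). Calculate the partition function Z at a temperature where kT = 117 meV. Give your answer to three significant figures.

Z = 2.57

Eᵢ/kT = 0.19145, 1.4530, 2.0427, 3.1966.
Z = Σ gᵢe^(−Eᵢ/kT) = 1·e^(−0.19145) + 6·e^(−1.4530) + 2·e^(−2.0427) + 2·e^(−3.1966) = 0.82576 + 1.4032 + 0.25936 + 0.081802 = 2.5701.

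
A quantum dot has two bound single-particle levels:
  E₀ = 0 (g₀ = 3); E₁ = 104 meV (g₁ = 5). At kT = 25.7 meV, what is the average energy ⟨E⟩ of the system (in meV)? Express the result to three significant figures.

Eᵢ/kT = 0, 4.0467.
Z = Σ gᵢe^(−Eᵢ/kT) = 3·e^(−0) + 5·e^(−4.0467) = 3.0000 + 0.087400 = 3.0874.
⟨E⟩ = Σ Eᵢ gᵢe^(−Eᵢ/kT) / Z = (0·3.0000 + 104·0.087400) / 3.0874 = 2.94 meV.

2.94 meV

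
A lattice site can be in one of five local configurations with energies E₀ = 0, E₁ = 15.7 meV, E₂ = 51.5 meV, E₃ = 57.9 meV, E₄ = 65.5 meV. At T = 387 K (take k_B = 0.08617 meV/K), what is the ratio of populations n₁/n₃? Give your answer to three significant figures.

k_BT = 0.08617 × 387 K = 33.348 meV.
n₁/n₃ = exp[−(E₁−E₃)/kT] = exp(−(-42.2 meV)/(33.348 meV)) = exp(1.2654) = 3.54.

3.54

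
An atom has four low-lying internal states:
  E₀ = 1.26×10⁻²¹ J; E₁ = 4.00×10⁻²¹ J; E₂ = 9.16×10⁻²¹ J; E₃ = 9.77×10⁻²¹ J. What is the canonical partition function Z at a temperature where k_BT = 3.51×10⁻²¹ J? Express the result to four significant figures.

Z = 1.154

Eᵢ/kT = 0.358974, 1.13960, 2.60969, 2.78348.
Z = Σ e^(−Eᵢ/kT) = e^(−0.358974) + e^(−1.13960) + e^(−2.60969) + e^(−2.78348) = 0.698393 + 0.319947 + 0.0735573 + 0.0618230 = 1.15372.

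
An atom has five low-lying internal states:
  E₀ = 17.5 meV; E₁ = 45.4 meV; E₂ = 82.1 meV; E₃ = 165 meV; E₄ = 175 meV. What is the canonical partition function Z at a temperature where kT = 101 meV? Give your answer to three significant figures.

Z = 2.29

Eᵢ/kT = 0.17327, 0.44950, 0.81287, 1.6337, 1.7327.
Z = Σ e^(−Eᵢ/kT) = e^(−0.17327) + e^(−0.44950) + e^(−0.81287) + e^(−1.6337) + e^(−1.7327) = 0.84091 + 0.63795 + 0.44358 + 0.19521 + 0.17681 = 2.2945.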